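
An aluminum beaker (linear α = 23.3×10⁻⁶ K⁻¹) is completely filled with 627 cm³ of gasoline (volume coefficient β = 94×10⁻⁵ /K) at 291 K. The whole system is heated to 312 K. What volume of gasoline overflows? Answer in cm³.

11.5 cm³

The beaker also expands: β_container ≈ 3α = 6.99×10⁻⁵ /K
Net overflow = V₀(β_liq − 3α_cont)ΔT
β − 3α = 9.40×10⁻⁴ − 6.99×10⁻⁵ = 8.701×10⁻⁴ /K; ΔT = 21 K
ΔV = 627 × 8.701×10⁻⁴ × 21 = 11.5 cm³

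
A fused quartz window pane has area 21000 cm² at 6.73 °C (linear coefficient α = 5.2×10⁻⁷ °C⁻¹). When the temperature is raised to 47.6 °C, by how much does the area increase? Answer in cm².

ΔA = 0.893 cm²

Area coefficient ≈ 2α; |ΔT| = 40.87 K
ΔA = 2αA₀ΔT = 2(5.2×10⁻⁷)(21000)(40.87) = 0.893 cm²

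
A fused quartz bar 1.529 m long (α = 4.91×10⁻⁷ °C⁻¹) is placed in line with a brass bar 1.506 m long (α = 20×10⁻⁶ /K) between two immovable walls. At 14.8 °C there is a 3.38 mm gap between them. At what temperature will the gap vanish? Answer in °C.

T = 124 °C

α₁L₁ = 7.50739×10⁻⁷ m/K, α₂L₂ = 3.012×10⁻⁵ m/K → total 3.0870739×10⁻⁵ m/K
ΔT = g/(α₁L₁+α₂L₂) = 3.38×10⁻³ / 3.0870739×10⁻⁵ = 109.49 K
T = 14.8 + 109.49 = 124.29 °C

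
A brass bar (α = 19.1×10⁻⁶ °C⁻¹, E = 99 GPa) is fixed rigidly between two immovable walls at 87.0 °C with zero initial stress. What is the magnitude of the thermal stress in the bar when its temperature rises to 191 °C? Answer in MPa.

Fully constrained: the free strain ε = αΔT is blocked, so σ = Eε = EαΔT.
|ΔT| = 104.0 K
σ = 99.0×10⁹ × 19.1×10⁻⁶ × 104.0 = 1.97×10⁸ Pa

σ = 197 MPa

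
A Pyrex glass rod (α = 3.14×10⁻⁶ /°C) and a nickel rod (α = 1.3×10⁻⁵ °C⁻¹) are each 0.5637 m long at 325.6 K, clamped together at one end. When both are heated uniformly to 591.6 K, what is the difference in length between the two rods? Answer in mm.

1.48 mm

ΔT = 266.0 K
Pyrex glass: ΔL = 3.14×10⁻⁶ × 0.5637 m × 266.0 = 4.7082×10⁻⁴ m = 0.47082 mm
nickel: ΔL = 1.3×10⁻⁵ × 0.5637 m × 266.0 = 1.9493×10⁻³ m = 1.9493 mm
difference = 1.9493 − 0.47082 = 1.47848 mm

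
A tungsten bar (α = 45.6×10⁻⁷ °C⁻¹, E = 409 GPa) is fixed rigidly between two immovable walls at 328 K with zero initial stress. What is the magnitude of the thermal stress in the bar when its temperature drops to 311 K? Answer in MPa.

σ = 31.7 MPa

Fully constrained: the free strain ε = αΔT is blocked, so σ = Eε = EαΔT.
|ΔT| = 17 K
σ = 409×10⁹ × 45.6×10⁻⁷ × 17 = 3.17×10⁷ Pa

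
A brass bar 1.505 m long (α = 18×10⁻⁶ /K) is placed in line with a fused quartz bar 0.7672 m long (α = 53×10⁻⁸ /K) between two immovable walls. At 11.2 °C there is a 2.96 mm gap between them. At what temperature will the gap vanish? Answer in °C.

T = 119 °C

α₁L₁ = 2.709×10⁻⁵ m/K, α₂L₂ = 4.06616×10⁻⁷ m/K → total 2.7496616×10⁻⁵ m/K
ΔT = g/(α₁L₁+α₂L₂) = 2.96×10⁻³ / 2.7496616×10⁻⁵ = 107.65 K
T = 11.2 + 107.65 = 118.85 °C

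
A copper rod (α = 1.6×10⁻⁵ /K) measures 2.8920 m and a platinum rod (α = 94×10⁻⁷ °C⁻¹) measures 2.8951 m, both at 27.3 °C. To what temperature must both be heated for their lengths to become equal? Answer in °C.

T = 190.0 °C

Equal length when α₁L₁ΔT − α₂L₂ΔT = L₂ − L₁ = 3.10×10⁻³ m
α₁L₁ = 4.6272×10⁻⁵, α₂L₂ = 2.721394×10⁻⁵ → Δ(αL) = 1.905806×10⁻⁵ m/K
ΔT = 3.10×10⁻³ / 1.905806×10⁻⁵ = 162.661 K, so T = 27.3 + 162.661 = 189.961 °C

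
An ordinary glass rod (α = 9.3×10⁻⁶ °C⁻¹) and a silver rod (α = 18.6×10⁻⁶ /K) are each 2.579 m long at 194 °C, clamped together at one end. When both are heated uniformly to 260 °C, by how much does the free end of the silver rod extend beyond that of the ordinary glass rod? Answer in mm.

ΔT = 66 K
ordinary glass: ΔL = 9.3×10⁻⁶ × 2.579 m × 66 = 1.5830×10⁻³ m = 1.5830 mm
silver: ΔL = 18.6×10⁻⁶ × 2.579 m × 66 = 3.1660×10⁻³ m = 3.1660 mm
difference = 3.1660 − 1.5830 = 1.583 mm

1.58 mm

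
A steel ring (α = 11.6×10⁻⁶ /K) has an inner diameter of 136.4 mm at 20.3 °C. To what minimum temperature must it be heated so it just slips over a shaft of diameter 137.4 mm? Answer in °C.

T = 652 °C

Required Δd = 137.4 − 136.4 = 1.0 mm
Δd = αd₀ΔT ⇒ ΔT = Δd/(αd₀) = 1.0 / (11.6×10⁻⁶ × 136.4) = 632.02 K
T_min = 20.3 + 632.02 = 652.32 °C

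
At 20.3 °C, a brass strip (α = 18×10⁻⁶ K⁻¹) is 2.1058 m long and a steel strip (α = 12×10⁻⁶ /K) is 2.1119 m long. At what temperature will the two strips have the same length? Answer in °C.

L₁(1 + α₁ΔT) = L₂(1 + α₂ΔT) ⇒ ΔT = (L₂ − L₁)/(α₁L₁ − α₂L₂)
L₂ − L₁ = 2.1119 − 2.1058 = 6.10×10⁻³ m
α₁L₁ − α₂L₂ = 18×10⁻⁶×2.1058 − 12×10⁻⁶×2.1119 = 1.25616×10⁻⁵ m/K
ΔT = 6.10×10⁻³ / 1.25616×10⁻⁵ = 485.607 K
T = 20.3 + 485.607 = 505.907 °C

T = 505.9 °C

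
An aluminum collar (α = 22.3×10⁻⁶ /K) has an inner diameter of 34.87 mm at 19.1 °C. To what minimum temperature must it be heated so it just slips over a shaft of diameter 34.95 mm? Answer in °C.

T = 122 °C

Required Δd = 34.95 − 34.87 = 0.08 mm
Δd = αd₀ΔT ⇒ ΔT = Δd/(αd₀) = 0.08 / (22.3×10⁻⁶ × 34.87) = 102.88 K
T_min = 19.1 + 102.88 = 121.98 °C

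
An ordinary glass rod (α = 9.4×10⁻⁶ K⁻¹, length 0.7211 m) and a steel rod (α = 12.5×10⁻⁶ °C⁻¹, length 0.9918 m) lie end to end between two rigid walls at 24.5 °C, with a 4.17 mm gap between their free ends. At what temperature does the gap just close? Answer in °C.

T = 242 °C

α₁L₁ = 6.77834×10⁻⁶ m/K, α₂L₂ = 1.23975×10⁻⁵ m/K → total 1.917584×10⁻⁵ m/K
ΔT = g/(α₁L₁+α₂L₂) = 4.17×10⁻³ / 1.917584×10⁻⁵ = 217.46 K
T = 24.5 + 217.46 = 241.96 °C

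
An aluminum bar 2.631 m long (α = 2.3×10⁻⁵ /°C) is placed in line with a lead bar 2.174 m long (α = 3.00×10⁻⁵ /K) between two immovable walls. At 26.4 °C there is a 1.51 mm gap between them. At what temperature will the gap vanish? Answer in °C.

Gap closes when ΔL₁ + ΔL₂ = 1.51 mm = 1.51×10⁻³ m
(α₁L₁ + α₂L₂)ΔT = g
α₁L₁ + α₂L₂ = 2.3×10⁻⁵×2.631 + 3.00×10⁻⁵×2.174 = 1.25733×10⁻⁴ m/K
ΔT = 1.51×10⁻³ / 1.25733×10⁻⁴ = 12.010 K
T = 26.4 + 12.010 = 38.410 °C

T = 38.4 °C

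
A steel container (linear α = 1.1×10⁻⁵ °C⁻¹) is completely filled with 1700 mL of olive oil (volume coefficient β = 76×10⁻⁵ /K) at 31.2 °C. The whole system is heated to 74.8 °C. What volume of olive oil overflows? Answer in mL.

53.9 mL

The container also expands: β_container ≈ 3α = 3.3×10⁻⁵ /K
Net overflow = V₀(β_liq − 3α_cont)ΔT
β − 3α = 7.60×10⁻⁴ − 3.3×10⁻⁵ = 7.27×10⁻⁴ /K; ΔT = 43.6 K
ΔV = 1700 × 7.27×10⁻⁴ × 43.6 = 53.9 mL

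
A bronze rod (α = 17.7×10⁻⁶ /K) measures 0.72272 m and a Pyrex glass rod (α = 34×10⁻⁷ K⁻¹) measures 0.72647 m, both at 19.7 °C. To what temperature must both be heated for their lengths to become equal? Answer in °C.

T = 383.0 °C

Equal length when α₁L₁ΔT − α₂L₂ΔT = L₂ − L₁ = 3.75×10⁻³ m
α₁L₁ = 1.2792144×10⁻⁵, α₂L₂ = 2.469998×10⁻⁶ → Δ(αL) = 1.0322146×10⁻⁵ m/K
ΔT = 3.75×10⁻³ / 1.0322146×10⁻⁵ = 363.297 K, so T = 19.7 + 363.297 = 382.997 °C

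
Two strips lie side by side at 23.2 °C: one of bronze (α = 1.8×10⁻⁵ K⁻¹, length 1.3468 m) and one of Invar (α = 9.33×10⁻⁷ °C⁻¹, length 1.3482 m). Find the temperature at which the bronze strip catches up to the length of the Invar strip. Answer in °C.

Equal length when α₁L₁ΔT − α₂L₂ΔT = L₂ − L₁ = 1.40×10⁻³ m
α₁L₁ = 2.42424×10⁻⁵, α₂L₂ = 1.2578706×10⁻⁶ → Δ(αL) = 2.29845294×10⁻⁵ m/K
ΔT = 1.40×10⁻³ / 2.29845294×10⁻⁵ = 60.9105 K, so T = 23.2 + 60.9105 = 84.1105 °C

T = 84.11 °C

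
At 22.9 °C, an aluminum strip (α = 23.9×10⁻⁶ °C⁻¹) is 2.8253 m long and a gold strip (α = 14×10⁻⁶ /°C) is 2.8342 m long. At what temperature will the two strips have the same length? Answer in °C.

T = 342.5 °C

Equal length when α₁L₁ΔT − α₂L₂ΔT = L₂ − L₁ = 8.90×10⁻³ m
α₁L₁ = 6.752467×10⁻⁵, α₂L₂ = 3.96788×10⁻⁵ → Δ(αL) = 2.784587×10⁻⁵ m/K
ΔT = 8.90×10⁻³ / 2.784587×10⁻⁵ = 319.617 K, so T = 22.9 + 319.617 = 342.517 °C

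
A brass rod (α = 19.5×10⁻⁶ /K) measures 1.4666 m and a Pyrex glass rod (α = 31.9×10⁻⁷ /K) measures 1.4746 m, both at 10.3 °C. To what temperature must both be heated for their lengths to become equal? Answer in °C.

T = 345.1 °C

L₁(1 + α₁ΔT) = L₂(1 + α₂ΔT) ⇒ ΔT = (L₂ − L₁)/(α₁L₁ − α₂L₂)
L₂ − L₁ = 1.4746 − 1.4666 = 8.00×10⁻³ m
α₁L₁ − α₂L₂ = 19.5×10⁻⁶×1.4666 − 31.9×10⁻⁷×1.4746 = 2.3894726×10⁻⁵ m/K
ΔT = 8.00×10⁻³ / 2.3894726×10⁻⁵ = 334.802 K
T = 10.3 + 334.802 = 345.102 °C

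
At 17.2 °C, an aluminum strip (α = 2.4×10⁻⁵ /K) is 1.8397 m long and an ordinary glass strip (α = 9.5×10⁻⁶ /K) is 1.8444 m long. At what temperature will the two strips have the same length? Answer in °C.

T = 193.7 °C

Equal length when α₁L₁ΔT − α₂L₂ΔT = L₂ − L₁ = 4.70×10⁻³ m
α₁L₁ = 4.41528×10⁻⁵, α₂L₂ = 1.75218×10⁻⁵ → Δ(αL) = 2.6631×10⁻⁵ m/K
ΔT = 4.70×10⁻³ / 2.6631×10⁻⁵ = 176.486 K, so T = 17.2 + 176.486 = 193.686 °C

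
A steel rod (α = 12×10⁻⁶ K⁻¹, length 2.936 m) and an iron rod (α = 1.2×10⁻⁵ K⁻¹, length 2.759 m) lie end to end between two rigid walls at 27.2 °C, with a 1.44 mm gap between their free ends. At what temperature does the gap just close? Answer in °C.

T = 48.3 °C

α₁L₁ = 3.5232×10⁻⁵ m/K, α₂L₂ = 3.3108×10⁻⁵ m/K → total 6.834×10⁻⁵ m/K
ΔT = g/(α₁L₁+α₂L₂) = 1.44×10⁻³ / 6.834×10⁻⁵ = 21.071 K
T = 27.2 + 21.071 = 48.271 °C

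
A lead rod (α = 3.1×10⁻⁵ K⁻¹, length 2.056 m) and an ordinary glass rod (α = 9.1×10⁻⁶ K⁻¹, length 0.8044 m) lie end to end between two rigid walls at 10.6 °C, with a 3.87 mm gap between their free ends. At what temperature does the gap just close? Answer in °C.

T = 65.1 °C

α₁L₁ = 6.3736×10⁻⁵ m/K, α₂L₂ = 7.32004×10⁻⁶ m/K → total 7.105604×10⁻⁵ m/K
ΔT = g/(α₁L₁+α₂L₂) = 3.87×10⁻³ / 7.105604×10⁻⁵ = 54.464 K
T = 10.6 + 54.464 = 65.064 °C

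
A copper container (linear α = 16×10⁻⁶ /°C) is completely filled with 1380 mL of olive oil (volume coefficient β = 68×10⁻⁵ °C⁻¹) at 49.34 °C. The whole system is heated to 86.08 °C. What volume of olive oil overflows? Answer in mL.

The container also expands: β_container ≈ 3α = 4.8×10⁻⁵ /K
Net overflow = V₀(β_liq − 3α_cont)ΔT
β − 3α = 6.80×10⁻⁴ − 4.8×10⁻⁵ = 6.32×10⁻⁴ /K; ΔT = 36.74 K
ΔV = 1380 × 6.32×10⁻⁴ × 36.74 = 32.0 mL

32.0 mL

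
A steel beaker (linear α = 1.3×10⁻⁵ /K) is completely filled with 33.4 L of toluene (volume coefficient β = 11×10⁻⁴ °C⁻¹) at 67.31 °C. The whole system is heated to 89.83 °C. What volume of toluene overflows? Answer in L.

0.798 L

The beaker also expands: β_container ≈ 3α = 3.9×10⁻⁵ /K
Net overflow = V₀(β_liq − 3α_cont)ΔT
β − 3α = 1.10×10⁻³ − 3.9×10⁻⁵ = 1.061×10⁻³ /K; ΔT = 22.52 K
ΔV = 33.4 × 1.061×10⁻³ × 22.52 = 0.798 L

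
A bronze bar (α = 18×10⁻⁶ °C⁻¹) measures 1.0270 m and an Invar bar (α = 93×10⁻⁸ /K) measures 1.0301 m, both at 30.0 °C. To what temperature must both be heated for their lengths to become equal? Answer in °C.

Equal length when α₁L₁ΔT − α₂L₂ΔT = L₂ − L₁ = 3.10×10⁻³ m
α₁L₁ = 1.8486×10⁻⁵, α₂L₂ = 9.57993×10⁻⁷ → Δ(αL) = 1.7528007×10⁻⁵ m/K
ΔT = 3.10×10⁻³ / 1.7528007×10⁻⁵ = 176.860 K, so T = 30.0 + 176.860 = 206.860 °C

T = 206.9 °C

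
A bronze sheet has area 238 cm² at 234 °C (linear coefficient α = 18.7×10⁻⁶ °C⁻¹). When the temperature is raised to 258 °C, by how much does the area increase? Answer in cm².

ΔA = 0.214 cm²

Area coefficient ≈ 2α; |ΔT| = 24 K
ΔA = 2αA₀ΔT = 2(18.7×10⁻⁶)(238)(24) = 0.214 cm²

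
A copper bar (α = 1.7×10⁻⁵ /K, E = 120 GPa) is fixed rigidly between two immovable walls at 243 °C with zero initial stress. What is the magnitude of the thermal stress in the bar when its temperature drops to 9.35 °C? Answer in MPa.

σ = 477 MPa

Fully constrained: the free strain ε = αΔT is blocked, so σ = Eε = EαΔT.
|ΔT| = 233.65 K
σ = 120×10⁹ × 1.7×10⁻⁵ × 233.65 = 4.77×10⁸ Pa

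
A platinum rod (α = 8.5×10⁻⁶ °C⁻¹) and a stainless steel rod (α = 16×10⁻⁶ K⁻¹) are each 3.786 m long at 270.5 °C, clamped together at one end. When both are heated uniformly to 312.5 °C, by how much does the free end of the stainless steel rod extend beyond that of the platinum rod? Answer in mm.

ΔT = 42.0 K
platinum: ΔL = 8.5×10⁻⁶ × 3.786 m × 42.0 = 1.3516×10⁻³ m = 1.3516 mm
stainless steel: ΔL = 16×10⁻⁶ × 3.786 m × 42.0 = 2.5442×10⁻³ m = 2.5442 mm
difference = 2.5442 − 1.3516 = 1.1926 mm

1.19 mm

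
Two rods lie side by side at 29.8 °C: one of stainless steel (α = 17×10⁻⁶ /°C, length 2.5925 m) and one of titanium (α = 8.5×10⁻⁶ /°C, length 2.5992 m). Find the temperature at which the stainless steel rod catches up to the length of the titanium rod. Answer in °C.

L₁(1 + α₁ΔT) = L₂(1 + α₂ΔT) ⇒ ΔT = (L₂ − L₁)/(α₁L₁ − α₂L₂)
L₂ − L₁ = 2.5992 − 2.5925 = 6.70×10⁻³ m
α₁L₁ − α₂L₂ = 17×10⁻⁶×2.5925 − 8.5×10⁻⁶×2.5992 = 2.19793×10⁻⁵ m/K
ΔT = 6.70×10⁻³ / 2.19793×10⁻⁵ = 304.832 K
T = 29.8 + 304.832 = 334.632 °C

T = 334.6 °C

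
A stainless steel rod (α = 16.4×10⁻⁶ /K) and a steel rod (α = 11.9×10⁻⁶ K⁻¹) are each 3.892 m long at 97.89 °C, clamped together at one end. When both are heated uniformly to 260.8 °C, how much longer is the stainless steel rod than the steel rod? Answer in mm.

2.85 mm

ΔT = 162.91 K
stainless steel: ΔL = 16.4×10⁻⁶ × 3.892 m × 162.91 = 1.0398×10⁻² m = 10.398 mm
steel: ΔL = 11.9×10⁻⁶ × 3.892 m × 162.91 = 7.5451×10⁻³ m = 7.5451 mm
difference = 10.398 − 7.5451 = 2.8529 mm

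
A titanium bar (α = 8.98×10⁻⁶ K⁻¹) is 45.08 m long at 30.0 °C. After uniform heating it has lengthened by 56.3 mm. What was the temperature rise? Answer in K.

ΔT = 139 K

ΔL = αL₀ΔT ⇒ ΔT = ΔL / (αL₀)
ΔT = 56.3×10⁻³ m / (8.98×10⁻⁶ × 45.08 m) = 139.07 K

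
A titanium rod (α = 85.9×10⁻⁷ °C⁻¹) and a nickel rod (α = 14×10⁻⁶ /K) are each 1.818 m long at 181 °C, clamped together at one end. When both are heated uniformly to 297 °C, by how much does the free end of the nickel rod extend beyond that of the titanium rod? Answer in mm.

1.14 mm

ΔT = 116 K
titanium: ΔL = 85.9×10⁻⁷ × 1.818 m × 116 = 1.8115×10⁻³ m = 1.8115 mm
nickel: ΔL = 14×10⁻⁶ × 1.818 m × 116 = 2.9524×10⁻³ m = 2.9524 mm
difference = 2.9524 − 1.8115 = 1.1409 mm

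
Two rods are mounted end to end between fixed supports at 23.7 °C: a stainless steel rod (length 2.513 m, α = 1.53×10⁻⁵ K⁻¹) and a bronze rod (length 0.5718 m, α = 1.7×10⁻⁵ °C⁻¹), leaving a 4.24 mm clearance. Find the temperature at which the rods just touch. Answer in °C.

T = 112 °C

α₁L₁ = 3.84489×10⁻⁵ m/K, α₂L₂ = 9.7206×10⁻⁶ m/K → total 4.81695×10⁻⁵ m/K
ΔT = g/(α₁L₁+α₂L₂) = 4.24×10⁻³ / 4.81695×10⁻⁵ = 88.02 K
T = 23.7 + 88.02 = 111.72 °C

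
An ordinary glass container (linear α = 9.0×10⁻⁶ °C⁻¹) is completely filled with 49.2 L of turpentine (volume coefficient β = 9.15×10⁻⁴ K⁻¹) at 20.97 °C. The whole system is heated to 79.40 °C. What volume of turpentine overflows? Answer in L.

2.55 L

The container also expands: β_container ≈ 3α = 2.7×10⁻⁵ /K
Net overflow = V₀(β_liq − 3α_cont)ΔT
β − 3α = 9.15×10⁻⁴ − 2.7×10⁻⁵ = 8.88×10⁻⁴ /K; ΔT = 58.43 K
ΔV = 49.2 × 8.88×10⁻⁴ × 58.43 = 2.55 L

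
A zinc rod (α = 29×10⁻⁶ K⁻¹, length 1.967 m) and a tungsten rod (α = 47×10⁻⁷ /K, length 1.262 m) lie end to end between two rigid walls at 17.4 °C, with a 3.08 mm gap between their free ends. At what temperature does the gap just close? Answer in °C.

Gap closes when ΔL₁ + ΔL₂ = 3.08 mm = 3.08×10⁻³ m
(α₁L₁ + α₂L₂)ΔT = g
α₁L₁ + α₂L₂ = 29×10⁻⁶×1.967 + 47×10⁻⁷×1.262 = 6.29744×10⁻⁵ m/K
ΔT = 3.08×10⁻³ / 6.29744×10⁻⁵ = 48.909 K
T = 17.4 + 48.909 = 66.309 °C

T = 66.3 °C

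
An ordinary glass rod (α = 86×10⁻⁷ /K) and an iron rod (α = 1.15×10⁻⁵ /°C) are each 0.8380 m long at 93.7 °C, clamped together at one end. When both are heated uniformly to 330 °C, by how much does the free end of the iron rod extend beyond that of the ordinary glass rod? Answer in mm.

ΔT = 236.3 K
ordinary glass: ΔL = 86×10⁻⁷ × 0.8380 m × 236.3 = 1.7030×10⁻³ m = 1.7030 mm
iron: ΔL = 1.15×10⁻⁵ × 0.8380 m × 236.3 = 2.2772×10⁻³ m = 2.2772 mm
difference = 2.2772 − 1.7030 = 0.5742 mm

0.574 mm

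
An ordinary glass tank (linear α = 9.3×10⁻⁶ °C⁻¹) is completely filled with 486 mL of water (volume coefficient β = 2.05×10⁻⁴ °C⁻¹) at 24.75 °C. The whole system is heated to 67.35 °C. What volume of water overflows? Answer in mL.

The tank also expands: β_container ≈ 3α = 2.79×10⁻⁵ /K
Net overflow = V₀(β_liq − 3α_cont)ΔT
β − 3α = 2.05×10⁻⁴ − 2.79×10⁻⁵ = 1.771×10⁻⁴ /K; ΔT = 42.60 K
ΔV = 486 × 1.771×10⁻⁴ × 42.60 = 3.67 mL

3.67 mL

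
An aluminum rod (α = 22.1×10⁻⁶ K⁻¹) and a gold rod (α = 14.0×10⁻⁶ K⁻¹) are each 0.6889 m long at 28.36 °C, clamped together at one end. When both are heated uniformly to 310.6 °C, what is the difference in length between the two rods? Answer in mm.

ΔT = 282.24 K
aluminum: ΔL = 22.1×10⁻⁶ × 0.6889 m × 282.24 = 4.2970×10⁻³ m = 4.2970 mm
gold: ΔL = 14.0×10⁻⁶ × 0.6889 m × 282.24 = 2.7221×10⁻³ m = 2.7221 mm
difference = 4.2970 − 2.7221 = 1.5749 mm

1.57 mm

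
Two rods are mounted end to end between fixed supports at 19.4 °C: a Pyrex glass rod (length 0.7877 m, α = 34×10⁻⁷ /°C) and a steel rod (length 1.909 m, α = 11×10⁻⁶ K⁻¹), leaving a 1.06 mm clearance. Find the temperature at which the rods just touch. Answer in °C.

T = 64.2 °C

Gap closes when ΔL₁ + ΔL₂ = 1.06 mm = 1.06×10⁻³ m
(α₁L₁ + α₂L₂)ΔT = g
α₁L₁ + α₂L₂ = 34×10⁻⁷×0.7877 + 11×10⁻⁶×1.909 = 2.367718×10⁻⁵ m/K
ΔT = 1.06×10⁻³ / 2.367718×10⁻⁵ = 44.769 K
T = 19.4 + 44.769 = 64.169 °C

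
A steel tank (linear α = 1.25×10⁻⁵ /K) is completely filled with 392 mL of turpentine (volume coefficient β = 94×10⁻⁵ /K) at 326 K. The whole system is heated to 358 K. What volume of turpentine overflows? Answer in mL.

11.3 mL

The tank also expands: β_container ≈ 3α = 3.75×10⁻⁵ /K
Net overflow = V₀(β_liq − 3α_cont)ΔT
β − 3α = 9.40×10⁻⁴ − 3.75×10⁻⁵ = 9.025×10⁻⁴ /K; ΔT = 32 K
ΔV = 392 × 9.025×10⁻⁴ × 32 = 11.3 mL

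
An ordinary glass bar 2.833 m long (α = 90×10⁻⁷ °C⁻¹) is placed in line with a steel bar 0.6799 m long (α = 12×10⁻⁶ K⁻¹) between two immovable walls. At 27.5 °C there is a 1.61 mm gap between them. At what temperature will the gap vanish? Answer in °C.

T = 75.3 °C

Gap closes when ΔL₁ + ΔL₂ = 1.61 mm = 1.61×10⁻³ m
(α₁L₁ + α₂L₂)ΔT = g
α₁L₁ + α₂L₂ = 90×10⁻⁷×2.833 + 12×10⁻⁶×0.6799 = 3.36558×10⁻⁵ m/K
ΔT = 1.61×10⁻³ / 3.36558×10⁻⁵ = 47.837 K
T = 27.5 + 47.837 = 75.337 °C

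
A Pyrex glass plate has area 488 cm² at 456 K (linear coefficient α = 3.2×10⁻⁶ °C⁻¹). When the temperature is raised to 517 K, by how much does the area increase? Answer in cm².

Area coefficient ≈ 2α; |ΔT| = 61 K
ΔA = 2αA₀ΔT = 2(3.2×10⁻⁶)(488)(61) = 0.191 cm²

ΔA = 0.191 cm²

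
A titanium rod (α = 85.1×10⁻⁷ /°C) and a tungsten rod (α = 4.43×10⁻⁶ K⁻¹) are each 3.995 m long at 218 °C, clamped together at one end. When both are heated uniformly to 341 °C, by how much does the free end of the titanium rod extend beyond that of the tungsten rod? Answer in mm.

2.00 mm

ΔT = 123 K
titanium: ΔL = 85.1×10⁻⁷ × 3.995 m × 123 = 4.1817×10⁻³ m = 4.1817 mm
tungsten: ΔL = 4.43×10⁻⁶ × 3.995 m × 123 = 2.1768×10⁻³ m = 2.1768 mm
difference = 4.1817 − 2.1768 = 2.0049 mm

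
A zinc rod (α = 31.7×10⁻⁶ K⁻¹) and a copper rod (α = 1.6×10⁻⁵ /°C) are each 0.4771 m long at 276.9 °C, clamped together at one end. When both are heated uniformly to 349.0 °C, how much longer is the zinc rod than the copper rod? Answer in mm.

0.540 mm

ΔT = 72.1 K
zinc: ΔL = 31.7×10⁻⁶ × 0.4771 m × 72.1 = 1.0904×10⁻³ m = 1.0904 mm
copper: ΔL = 1.6×10⁻⁵ × 0.4771 m × 72.1 = 5.5038×10⁻⁴ m = 0.55038 mm
difference = 1.0904 − 0.55038 = 0.54002 mm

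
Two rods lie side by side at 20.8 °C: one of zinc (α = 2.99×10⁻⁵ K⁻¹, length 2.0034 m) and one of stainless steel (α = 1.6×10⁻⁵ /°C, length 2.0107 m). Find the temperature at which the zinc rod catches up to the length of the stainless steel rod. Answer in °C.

T = 284.0 °C

L₁(1 + α₁ΔT) = L₂(1 + α₂ΔT) ⇒ ΔT = (L₂ − L₁)/(α₁L₁ − α₂L₂)
L₂ − L₁ = 2.0107 − 2.0034 = 7.30×10⁻³ m
α₁L₁ − α₂L₂ = 2.99×10⁻⁵×2.0034 − 1.6×10⁻⁵×2.0107 = 2.773046×10⁻⁵ m/K
ΔT = 7.30×10⁻³ / 2.773046×10⁻⁵ = 263.248 K
T = 20.8 + 263.248 = 284.048 °C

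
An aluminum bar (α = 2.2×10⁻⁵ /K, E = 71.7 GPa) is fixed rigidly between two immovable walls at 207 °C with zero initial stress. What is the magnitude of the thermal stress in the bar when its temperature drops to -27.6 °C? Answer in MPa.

σ = 370 MPa

Fully constrained: the free strain ε = αΔT is blocked, so σ = Eε = EαΔT.
|ΔT| = 234.6 K
σ = 71.7×10⁹ × 2.2×10⁻⁵ × 234.6 = 3.70×10⁸ Pa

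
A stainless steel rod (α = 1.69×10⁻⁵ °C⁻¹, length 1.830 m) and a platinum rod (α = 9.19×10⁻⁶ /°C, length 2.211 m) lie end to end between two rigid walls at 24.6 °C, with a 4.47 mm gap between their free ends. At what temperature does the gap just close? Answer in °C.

Gap closes when ΔL₁ + ΔL₂ = 4.47 mm = 4.47×10⁻³ m
(α₁L₁ + α₂L₂)ΔT = g
α₁L₁ + α₂L₂ = 1.69×10⁻⁵×1.830 + 9.19×10⁻⁶×2.211 = 5.124609×10⁻⁵ m/K
ΔT = 4.47×10⁻³ / 5.124609×10⁻⁵ = 87.23 K
T = 24.6 + 87.23 = 111.83 °C

T = 112 °C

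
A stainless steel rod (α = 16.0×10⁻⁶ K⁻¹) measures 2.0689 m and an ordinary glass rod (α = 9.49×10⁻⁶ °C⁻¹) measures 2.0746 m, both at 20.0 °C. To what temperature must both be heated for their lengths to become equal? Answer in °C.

Equal length when α₁L₁ΔT − α₂L₂ΔT = L₂ − L₁ = 5.70×10⁻³ m
α₁L₁ = 3.31024×10⁻⁵, α₂L₂ = 1.9687954×10⁻⁵ → Δ(αL) = 1.3414446×10⁻⁵ m/K
ΔT = 5.70×10⁻³ / 1.3414446×10⁻⁵ = 424.915 K, so T = 20.0 + 424.915 = 444.915 °C

T = 444.9 °C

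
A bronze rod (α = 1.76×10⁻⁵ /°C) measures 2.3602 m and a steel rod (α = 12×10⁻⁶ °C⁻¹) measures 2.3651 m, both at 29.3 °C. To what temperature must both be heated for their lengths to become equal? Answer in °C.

Equal length when α₁L₁ΔT − α₂L₂ΔT = L₂ − L₁ = 4.90×10⁻³ m
α₁L₁ = 4.153952×10⁻⁵, α₂L₂ = 2.83812×10⁻⁵ → Δ(αL) = 1.315832×10⁻⁵ m/K
ΔT = 4.90×10⁻³ / 1.315832×10⁻⁵ = 372.388 K, so T = 29.3 + 372.388 = 401.688 °C

T = 401.7 °C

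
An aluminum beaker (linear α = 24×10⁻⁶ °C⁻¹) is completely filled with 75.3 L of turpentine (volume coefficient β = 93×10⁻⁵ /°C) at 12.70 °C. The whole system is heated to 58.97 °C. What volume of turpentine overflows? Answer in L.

2.99 L

The beaker also expands: β_container ≈ 3α = 7.2×10⁻⁵ /K
Net overflow = V₀(β_liq − 3α_cont)ΔT
β − 3α = 9.30×10⁻⁴ − 7.2×10⁻⁵ = 8.58×10⁻⁴ /K; ΔT = 46.27 K
ΔV = 75.3 × 8.58×10⁻⁴ × 46.27 = 2.99 L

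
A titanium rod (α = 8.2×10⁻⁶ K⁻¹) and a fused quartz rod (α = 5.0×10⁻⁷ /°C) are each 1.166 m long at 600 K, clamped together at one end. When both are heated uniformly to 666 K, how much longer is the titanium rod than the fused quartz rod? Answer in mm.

ΔT = 66 K
titanium: ΔL = 8.2×10⁻⁶ × 1.166 m × 66 = 6.3104×10⁻⁴ m = 0.63104 mm
fused quartz: ΔL = 5.0×10⁻⁷ × 1.166 m × 66 = 3.8478×10⁻⁵ m = 0.038478 mm
difference = 0.63104 − 0.038478 = 0.592562 mm

0.593 mm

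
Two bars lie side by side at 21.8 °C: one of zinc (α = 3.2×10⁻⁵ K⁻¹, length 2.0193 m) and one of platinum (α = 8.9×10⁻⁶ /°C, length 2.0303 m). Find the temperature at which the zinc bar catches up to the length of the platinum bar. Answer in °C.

L₁(1 + α₁ΔT) = L₂(1 + α₂ΔT) ⇒ ΔT = (L₂ − L₁)/(α₁L₁ − α₂L₂)
L₂ − L₁ = 2.0303 − 2.0193 = 1.10×10⁻² m
α₁L₁ − α₂L₂ = 3.2×10⁻⁵×2.0193 − 8.9×10⁻⁶×2.0303 = 4.654793×10⁻⁵ m/K
ΔT = 1.10×10⁻² / 4.654793×10⁻⁵ = 236.316 K
T = 21.8 + 236.316 = 258.116 °C

T = 258.1 °C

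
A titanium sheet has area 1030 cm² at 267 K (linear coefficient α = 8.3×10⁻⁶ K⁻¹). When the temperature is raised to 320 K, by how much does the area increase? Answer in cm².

ΔA = 0.906 cm²

Area coefficient ≈ 2α; |ΔT| = 53 K
ΔA = 2αA₀ΔT = 2(8.3×10⁻⁶)(1030)(53) = 0.906 cm²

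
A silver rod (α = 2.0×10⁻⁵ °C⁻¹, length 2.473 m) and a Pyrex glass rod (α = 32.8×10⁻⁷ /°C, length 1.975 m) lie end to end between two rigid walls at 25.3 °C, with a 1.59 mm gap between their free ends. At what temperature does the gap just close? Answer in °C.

Gap closes when ΔL₁ + ΔL₂ = 1.59 mm = 1.59×10⁻³ m
(α₁L₁ + α₂L₂)ΔT = g
α₁L₁ + α₂L₂ = 2.0×10⁻⁵×2.473 + 32.8×10⁻⁷×1.975 = 5.5938×10⁻⁵ m/K
ΔT = 1.59×10⁻³ / 5.5938×10⁻⁵ = 28.424 K
T = 25.3 + 28.424 = 53.724 °C

T = 53.7 °C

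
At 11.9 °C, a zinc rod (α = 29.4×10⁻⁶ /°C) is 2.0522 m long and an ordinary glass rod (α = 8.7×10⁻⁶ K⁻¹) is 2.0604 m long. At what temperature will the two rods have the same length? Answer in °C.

T = 205.3 °C

Equal length when α₁L₁ΔT − α₂L₂ΔT = L₂ − L₁ = 8.20×10⁻³ m
α₁L₁ = 6.033468×10⁻⁵, α₂L₂ = 1.792548×10⁻⁵ → Δ(αL) = 4.24092×10⁻⁵ m/K
ΔT = 8.20×10⁻³ / 4.24092×10⁻⁵ = 193.354 K, so T = 11.9 + 193.354 = 205.254 °C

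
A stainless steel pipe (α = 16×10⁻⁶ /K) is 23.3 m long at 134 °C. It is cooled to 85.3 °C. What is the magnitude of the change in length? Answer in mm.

ΔL = 18.2 mm

|ΔT| = |85.3 − 134| = 48.7 K
ΔL = αL₀ΔT = (16×10⁻⁶)(23.3)(48.7) = 1.82×10⁻² m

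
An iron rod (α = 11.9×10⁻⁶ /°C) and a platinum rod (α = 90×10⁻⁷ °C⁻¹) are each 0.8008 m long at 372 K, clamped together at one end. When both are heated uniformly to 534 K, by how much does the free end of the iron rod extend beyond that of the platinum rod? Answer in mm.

0.376 mm

ΔT = 162 K
iron: ΔL = 11.9×10⁻⁶ × 0.8008 m × 162 = 1.5438×10⁻³ m = 1.5438 mm
platinum: ΔL = 90×10⁻⁷ × 0.8008 m × 162 = 1.1676×10⁻³ m = 1.1676 mm
difference = 1.5438 − 1.1676 = 0.3762 mm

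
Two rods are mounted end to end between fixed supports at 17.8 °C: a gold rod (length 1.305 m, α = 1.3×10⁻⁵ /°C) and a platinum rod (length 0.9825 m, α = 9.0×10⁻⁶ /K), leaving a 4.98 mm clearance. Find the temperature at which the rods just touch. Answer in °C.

α₁L₁ = 1.6965×10⁻⁵ m/K, α₂L₂ = 8.8425×10⁻⁶ m/K → total 2.58075×10⁻⁵ m/K
ΔT = g/(α₁L₁+α₂L₂) = 4.98×10⁻³ / 2.58075×10⁻⁵ = 192.97 K
T = 17.8 + 192.97 = 210.77 °C

T = 211 °C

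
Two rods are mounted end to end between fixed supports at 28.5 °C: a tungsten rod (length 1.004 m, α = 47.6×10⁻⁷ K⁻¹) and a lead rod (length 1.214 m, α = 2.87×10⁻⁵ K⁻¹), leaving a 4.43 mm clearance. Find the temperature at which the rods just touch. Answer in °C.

α₁L₁ = 4.77904×10⁻⁶ m/K, α₂L₂ = 3.48418×10⁻⁵ m/K → total 3.962084×10⁻⁵ m/K
ΔT = g/(α₁L₁+α₂L₂) = 4.43×10⁻³ / 3.962084×10⁻⁵ = 111.81 K
T = 28.5 + 111.81 = 140.31 °C

T = 140 °C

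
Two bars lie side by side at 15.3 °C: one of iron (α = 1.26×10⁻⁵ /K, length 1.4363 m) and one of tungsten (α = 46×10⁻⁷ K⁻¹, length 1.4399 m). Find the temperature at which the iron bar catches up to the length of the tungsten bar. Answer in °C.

L₁(1 + α₁ΔT) = L₂(1 + α₂ΔT) ⇒ ΔT = (L₂ − L₁)/(α₁L₁ − α₂L₂)
L₂ − L₁ = 1.4399 − 1.4363 = 3.60×10⁻³ m
α₁L₁ − α₂L₂ = 1.26×10⁻⁵×1.4363 − 46×10⁻⁷×1.4399 = 1.147384×10⁻⁵ m/K
ΔT = 3.60×10⁻³ / 1.147384×10⁻⁵ = 313.757 K
T = 15.3 + 313.757 = 329.057 °C

T = 329.1 °C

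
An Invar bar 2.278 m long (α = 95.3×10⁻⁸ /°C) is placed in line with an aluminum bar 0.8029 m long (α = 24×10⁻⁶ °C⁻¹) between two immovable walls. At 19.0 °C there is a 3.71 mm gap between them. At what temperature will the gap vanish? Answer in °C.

α₁L₁ = 2.170934×10⁻⁶ m/K, α₂L₂ = 1.92696×10⁻⁵ m/K → total 2.1440534×10⁻⁵ m/K
ΔT = g/(α₁L₁+α₂L₂) = 3.71×10⁻³ / 2.1440534×10⁻⁵ = 173.04 K
T = 19.0 + 173.04 = 192.04 °C

T = 192 °C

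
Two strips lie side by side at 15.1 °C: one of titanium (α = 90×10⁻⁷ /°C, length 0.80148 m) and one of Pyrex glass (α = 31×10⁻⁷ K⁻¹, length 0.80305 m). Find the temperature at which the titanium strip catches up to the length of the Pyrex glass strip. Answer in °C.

T = 347.5 °C

L₁(1 + α₁ΔT) = L₂(1 + α₂ΔT) ⇒ ΔT = (L₂ − L₁)/(α₁L₁ − α₂L₂)
L₂ − L₁ = 0.80305 − 0.80148 = 1.57×10⁻³ m
α₁L₁ − α₂L₂ = 90×10⁻⁷×0.80148 − 31×10⁻⁷×0.80305 = 4.723865×10⁻⁶ m/K
ΔT = 1.57×10⁻³ / 4.723865×10⁻⁶ = 332.355 K
T = 15.1 + 332.355 = 347.455 °C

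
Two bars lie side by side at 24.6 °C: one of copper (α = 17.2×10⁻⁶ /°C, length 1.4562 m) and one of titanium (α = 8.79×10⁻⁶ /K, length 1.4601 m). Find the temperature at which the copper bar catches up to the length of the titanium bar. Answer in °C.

T = 343.9 °C

L₁(1 + α₁ΔT) = L₂(1 + α₂ΔT) ⇒ ΔT = (L₂ − L₁)/(α₁L₁ − α₂L₂)
L₂ − L₁ = 1.4601 − 1.4562 = 3.90×10⁻³ m
α₁L₁ − α₂L₂ = 17.2×10⁻⁶×1.4562 − 8.79×10⁻⁶×1.4601 = 1.2212361×10⁻⁵ m/K
ΔT = 3.90×10⁻³ / 1.2212361×10⁻⁵ = 319.349 K
T = 24.6 + 319.349 = 343.949 °C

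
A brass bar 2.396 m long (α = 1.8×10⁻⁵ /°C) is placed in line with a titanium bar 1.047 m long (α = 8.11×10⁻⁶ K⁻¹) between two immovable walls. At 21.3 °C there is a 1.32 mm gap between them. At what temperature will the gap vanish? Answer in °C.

T = 46.9 °C

α₁L₁ = 4.3128×10⁻⁵ m/K, α₂L₂ = 8.49117×10⁻⁶ m/K → total 5.161917×10⁻⁵ m/K
ΔT = g/(α₁L₁+α₂L₂) = 1.32×10⁻³ / 5.161917×10⁻⁵ = 25.572 K
T = 21.3 + 25.572 = 46.872 °C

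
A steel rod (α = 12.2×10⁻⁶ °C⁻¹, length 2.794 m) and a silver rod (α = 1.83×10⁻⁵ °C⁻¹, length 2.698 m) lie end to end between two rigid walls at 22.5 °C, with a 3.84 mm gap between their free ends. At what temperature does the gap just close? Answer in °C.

T = 68.5 °C

α₁L₁ = 3.40868×10⁻⁵ m/K, α₂L₂ = 4.93734×10⁻⁵ m/K → total 8.34602×10⁻⁵ m/K
ΔT = g/(α₁L₁+α₂L₂) = 3.84×10⁻³ / 8.34602×10⁻⁵ = 46.010 K
T = 22.5 + 46.010 = 68.510 °C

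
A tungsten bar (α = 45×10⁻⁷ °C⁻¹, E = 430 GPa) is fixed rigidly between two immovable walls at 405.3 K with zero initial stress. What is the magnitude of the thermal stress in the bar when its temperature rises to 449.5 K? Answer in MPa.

σ = 85.5 MPa

Fully constrained: the free strain ε = αΔT is blocked, so σ = Eε = EαΔT.
|ΔT| = 44.2 K
σ = 430×10⁹ × 45×10⁻⁷ × 44.2 = 8.55×10⁷ Pa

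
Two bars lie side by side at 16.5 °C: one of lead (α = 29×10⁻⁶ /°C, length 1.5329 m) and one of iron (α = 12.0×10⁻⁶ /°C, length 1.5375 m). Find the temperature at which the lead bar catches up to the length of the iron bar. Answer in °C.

T = 193.4 °C

L₁(1 + α₁ΔT) = L₂(1 + α₂ΔT) ⇒ ΔT = (L₂ − L₁)/(α₁L₁ − α₂L₂)
L₂ − L₁ = 1.5375 − 1.5329 = 4.60×10⁻³ m
α₁L₁ − α₂L₂ = 29×10⁻⁶×1.5329 − 12.0×10⁻⁶×1.5375 = 2.60041×10⁻⁵ m/K
ΔT = 4.60×10⁻³ / 2.60041×10⁻⁵ = 176.895 K
T = 16.5 + 176.895 = 193.395 °C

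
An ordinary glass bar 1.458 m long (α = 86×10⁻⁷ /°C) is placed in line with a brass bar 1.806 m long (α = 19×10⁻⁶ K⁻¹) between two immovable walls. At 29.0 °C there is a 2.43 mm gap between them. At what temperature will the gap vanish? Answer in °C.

T = 80.9 °C

α₁L₁ = 1.25388×10⁻⁵ m/K, α₂L₂ = 3.4314×10⁻⁵ m/K → total 4.68528×10⁻⁵ m/K
ΔT = g/(α₁L₁+α₂L₂) = 2.43×10⁻³ / 4.68528×10⁻⁵ = 51.865 K
T = 29.0 + 51.865 = 80.865 °C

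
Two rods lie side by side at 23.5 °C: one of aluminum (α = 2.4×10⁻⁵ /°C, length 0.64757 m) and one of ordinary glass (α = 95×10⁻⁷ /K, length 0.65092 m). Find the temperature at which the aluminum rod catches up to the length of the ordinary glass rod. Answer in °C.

T = 381.5 °C

L₁(1 + α₁ΔT) = L₂(1 + α₂ΔT) ⇒ ΔT = (L₂ − L₁)/(α₁L₁ − α₂L₂)
L₂ − L₁ = 0.65092 − 0.64757 = 3.35×10⁻³ m
α₁L₁ − α₂L₂ = 2.4×10⁻⁵×0.64757 − 95×10⁻⁷×0.65092 = 9.35794×10⁻⁶ m/K
ΔT = 3.35×10⁻³ / 9.35794×10⁻⁶ = 357.985 K
T = 23.5 + 357.985 = 381.485 °C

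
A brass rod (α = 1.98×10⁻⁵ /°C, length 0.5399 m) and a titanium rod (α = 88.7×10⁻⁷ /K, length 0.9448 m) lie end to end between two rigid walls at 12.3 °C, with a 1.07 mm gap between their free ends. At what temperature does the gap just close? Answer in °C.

Gap closes when ΔL₁ + ΔL₂ = 1.07 mm = 1.07×10⁻³ m
(α₁L₁ + α₂L₂)ΔT = g
α₁L₁ + α₂L₂ = 1.98×10⁻⁵×0.5399 + 88.7×10⁻⁷×0.9448 = 1.9070396×10⁻⁵ m/K
ΔT = 1.07×10⁻³ / 1.9070396×10⁻⁵ = 56.108 K
T = 12.3 + 56.108 = 68.408 °C

T = 68.4 °C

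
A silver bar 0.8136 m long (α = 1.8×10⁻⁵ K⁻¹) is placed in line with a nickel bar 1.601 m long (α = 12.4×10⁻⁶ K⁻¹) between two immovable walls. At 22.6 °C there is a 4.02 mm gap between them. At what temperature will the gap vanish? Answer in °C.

Gap closes when ΔL₁ + ΔL₂ = 4.02 mm = 4.02×10⁻³ m
(α₁L₁ + α₂L₂)ΔT = g
α₁L₁ + α₂L₂ = 1.8×10⁻⁵×0.8136 + 12.4×10⁻⁶×1.601 = 3.44972×10⁻⁵ m/K
ΔT = 4.02×10⁻³ / 3.44972×10⁻⁵ = 116.53 K
T = 22.6 + 116.53 = 139.13 °C

T = 139 °C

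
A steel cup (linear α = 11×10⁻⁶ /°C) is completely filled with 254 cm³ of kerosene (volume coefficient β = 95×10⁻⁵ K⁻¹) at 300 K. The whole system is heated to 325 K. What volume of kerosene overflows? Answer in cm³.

5.82 cm³

The cup also expands: β_container ≈ 3α = 3.3×10⁻⁵ /K
Net overflow = V₀(β_liq − 3α_cont)ΔT
β − 3α = 9.50×10⁻⁴ − 3.3×10⁻⁵ = 9.17×10⁻⁴ /K; ΔT = 25 K
ΔV = 254 × 9.17×10⁻⁴ × 25 = 5.82 cm³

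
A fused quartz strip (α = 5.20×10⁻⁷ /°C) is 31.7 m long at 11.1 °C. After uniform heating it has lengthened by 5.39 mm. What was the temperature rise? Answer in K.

ΔL = αL₀ΔT ⇒ ΔT = ΔL / (αL₀)
ΔT = 5.39×10⁻³ m / (5.20×10⁻⁷ × 31.7 m) = 326.98 K

ΔT = 327 K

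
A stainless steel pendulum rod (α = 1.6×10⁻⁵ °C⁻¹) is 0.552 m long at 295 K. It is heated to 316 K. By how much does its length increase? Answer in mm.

ΔL = 0.185 mm

|ΔT| = |316 − 295| = 21 K
ΔL = αL₀ΔT = (1.6×10⁻⁵)(0.552)(21) = 1.85×10⁻⁴ m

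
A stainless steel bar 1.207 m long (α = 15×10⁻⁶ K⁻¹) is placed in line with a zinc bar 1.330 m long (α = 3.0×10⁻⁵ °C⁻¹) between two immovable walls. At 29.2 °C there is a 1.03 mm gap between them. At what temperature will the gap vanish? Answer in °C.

T = 47.0 °C

Gap closes when ΔL₁ + ΔL₂ = 1.03 mm = 1.03×10⁻³ m
(α₁L₁ + α₂L₂)ΔT = g
α₁L₁ + α₂L₂ = 15×10⁻⁶×1.207 + 3.0×10⁻⁵×1.330 = 5.8005×10⁻⁵ m/K
ΔT = 1.03×10⁻³ / 5.8005×10⁻⁵ = 17.757 K
T = 29.2 + 17.757 = 46.957 °C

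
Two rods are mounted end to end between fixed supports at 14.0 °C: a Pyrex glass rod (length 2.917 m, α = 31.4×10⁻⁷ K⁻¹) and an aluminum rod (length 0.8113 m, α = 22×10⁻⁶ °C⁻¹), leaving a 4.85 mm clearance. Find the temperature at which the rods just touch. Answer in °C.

T = 194 °C

Gap closes when ΔL₁ + ΔL₂ = 4.85 mm = 4.85×10⁻³ m
(α₁L₁ + α₂L₂)ΔT = g
α₁L₁ + α₂L₂ = 31.4×10⁻⁷×2.917 + 22×10⁻⁶×0.8113 = 2.700798×10⁻⁵ m/K
ΔT = 4.85×10⁻³ / 2.700798×10⁻⁵ = 179.58 K
T = 14.0 + 179.58 = 193.58 °C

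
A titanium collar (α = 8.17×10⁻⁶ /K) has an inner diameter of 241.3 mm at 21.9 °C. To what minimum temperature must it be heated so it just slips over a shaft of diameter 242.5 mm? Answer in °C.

T = 631 °C

Required Δd = 242.5 − 241.3 = 1.2 mm
Δd = αd₀ΔT ⇒ ΔT = Δd/(αd₀) = 1.2 / (8.17×10⁻⁶ × 241.3) = 608.70 K
T_min = 21.9 + 608.70 = 630.60 °C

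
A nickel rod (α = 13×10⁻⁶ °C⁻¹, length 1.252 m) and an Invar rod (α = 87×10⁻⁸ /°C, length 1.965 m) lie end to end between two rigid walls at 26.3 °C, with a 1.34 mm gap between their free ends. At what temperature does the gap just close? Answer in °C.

T = 101 °C

α₁L₁ = 1.6276×10⁻⁵ m/K, α₂L₂ = 1.70955×10⁻⁶ m/K → total 1.798555×10⁻⁵ m/K
ΔT = g/(α₁L₁+α₂L₂) = 1.34×10⁻³ / 1.798555×10⁻⁵ = 74.50 K
T = 26.3 + 74.50 = 100.80 °C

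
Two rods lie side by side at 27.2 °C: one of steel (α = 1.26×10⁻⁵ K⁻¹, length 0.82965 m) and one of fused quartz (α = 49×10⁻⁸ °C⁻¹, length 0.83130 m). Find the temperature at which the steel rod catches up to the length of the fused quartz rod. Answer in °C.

Equal length when α₁L₁ΔT − α₂L₂ΔT = L₂ − L₁ = 1.65×10⁻³ m
α₁L₁ = 1.045359×10⁻⁵, α₂L₂ = 4.07337×10⁻⁷ → Δ(αL) = 1.0046253×10⁻⁵ m/K
ΔT = 1.65×10⁻³ / 1.0046253×10⁻⁵ = 164.240 K, so T = 27.2 + 164.240 = 191.440 °C

T = 191.4 °C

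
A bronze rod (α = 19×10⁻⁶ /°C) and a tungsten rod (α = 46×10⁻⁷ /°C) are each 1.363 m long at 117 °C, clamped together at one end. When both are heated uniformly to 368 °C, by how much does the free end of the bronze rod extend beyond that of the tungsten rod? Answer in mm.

ΔT = 251 K
bronze: ΔL = 19×10⁻⁶ × 1.363 m × 251 = 6.5001×10⁻³ m = 6.5001 mm
tungsten: ΔL = 46×10⁻⁷ × 1.363 m × 251 = 1.5737×10⁻³ m = 1.5737 mm
difference = 6.5001 − 1.5737 = 4.9264 mm

4.93 mm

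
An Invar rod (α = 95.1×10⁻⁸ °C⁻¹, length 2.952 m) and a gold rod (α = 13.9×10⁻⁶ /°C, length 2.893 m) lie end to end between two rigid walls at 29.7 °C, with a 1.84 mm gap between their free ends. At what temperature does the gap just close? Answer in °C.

α₁L₁ = 2.807352×10⁻⁶ m/K, α₂L₂ = 4.02127×10⁻⁵ m/K → total 4.3020052×10⁻⁵ m/K
ΔT = g/(α₁L₁+α₂L₂) = 1.84×10⁻³ / 4.3020052×10⁻⁵ = 42.771 K
T = 29.7 + 42.771 = 72.471 °C

T = 72.5 °C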